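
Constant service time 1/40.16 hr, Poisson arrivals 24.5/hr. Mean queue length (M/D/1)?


ρ = 24.5/40.16 = 0.6101
M/D/1: Lq = ρ²/(2(1−ρ)) = 0.3722/(2·0.3899) = 0.47722

Final: 0.47722


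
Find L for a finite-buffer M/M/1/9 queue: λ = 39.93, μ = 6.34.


ρ = 39.93/6.34 = 6.2981
L = ρ[1 − (K+1)ρ^K + Kρ^(K+1)] / [(1−ρ)(1−ρ^(K+1))]
Numerator: 6.2981·(1 − 10·15591592.328547 + 9·98197520.769539) = 4584151460.897565
Denominator: (-5.2981)·(-98197519.769539) = 520260991.965115
L = 4584151460.897565/520260991.965115 = 8.8113

Final: 8.8113


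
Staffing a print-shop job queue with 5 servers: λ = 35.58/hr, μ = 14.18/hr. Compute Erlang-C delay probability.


a = λ/μ = 2.5092; ρ = a/5 = 0.5018
P₀ = 0.079331 (from M/M/c formula)
C(c,a) = [a^c/(c!(1−ρ))]·P₀ = [99.46003/(120·0.4982)]·0.079331
= 1.66377·0.079331 = 0.131988

Final: 0.131988


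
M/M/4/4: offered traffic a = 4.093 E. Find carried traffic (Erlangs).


B(4,4.093) = 0.319579 (Erlang-B)
Carried load = a(1 − B) = 4.093·(1 − 0.319579) = 4.093·0.680421 = 2.7850 E

Final: 2.7850 Erlangs


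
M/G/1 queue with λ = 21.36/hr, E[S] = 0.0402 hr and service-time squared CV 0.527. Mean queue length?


ρ = λ·E[S] = 21.36·0.0402 = 0.8587
Lq = ρ²(1+C_s²)/(2(1−ρ)) = 0.7373·(1+0.527)/(2·0.1413)
= 0.7373·1.5270/0.2827 = 3.98323

Final: 3.98323


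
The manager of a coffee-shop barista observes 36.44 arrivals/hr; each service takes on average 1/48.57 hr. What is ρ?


ρ = λ/μ = 36.44/48.57 = 0.7503

Final: 0.7503


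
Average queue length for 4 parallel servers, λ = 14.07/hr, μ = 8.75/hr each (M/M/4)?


a = λ/μ = 1.6080; ρ = a/4 = 0.4020
P₀ = 0.197643
Lq = P₀·a^c·ρ / (c!·(1−ρ)²) = 0.197643·6.68566·0.4020/(24·0.35760)
= 0.06189

Final: 0.06189


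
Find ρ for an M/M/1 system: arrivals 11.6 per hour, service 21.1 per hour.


ρ = λ/μ = 11.6/21.1 = 0.5498

Final: 0.5498


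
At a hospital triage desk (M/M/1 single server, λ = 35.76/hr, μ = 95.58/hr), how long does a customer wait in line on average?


ρ = 35.76/95.58 = 0.3741
Wq = ρ/(μ−λ) = 0.3741/(95.58 − 35.76) = 0.3741/59.82 = 0.006254 hr

Final: 0.006254 hr


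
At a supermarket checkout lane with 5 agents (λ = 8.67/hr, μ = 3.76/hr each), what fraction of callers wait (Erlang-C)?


a = λ/μ = 2.3059; ρ = a/5 = 0.4612
P₀ = 0.098099 (from M/M/c formula)
C(c,a) = [a^c/(c!(1−ρ))]·P₀ = [65.18629/(120·0.5388)]·0.098099
= 1.00815·0.098099 = 0.098899

Final: 0.098899


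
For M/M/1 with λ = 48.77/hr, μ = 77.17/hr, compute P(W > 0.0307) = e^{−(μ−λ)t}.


W ~ Exponential(μ−λ) for M/M/1.
μ − λ = 77.17 − 48.77 = 28.4000
P(W > t) = e^{−(μ−λ)t} = e^{−0.8719} = 0.418165

Final: 0.418165


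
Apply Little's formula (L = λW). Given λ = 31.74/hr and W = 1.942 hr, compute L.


L = λW = 31.74·1.942 = 61.6391

Final: 61.6391


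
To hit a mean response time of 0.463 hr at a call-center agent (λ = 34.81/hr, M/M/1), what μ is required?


W = 1/(μ−λ) ⇒ μ − λ = 1/W = 1/0.463 = 2.1598
μ = λ + 1/W = 34.81 + 2.1598 = 36.9698 per hr

Final: 36.9698 /hr


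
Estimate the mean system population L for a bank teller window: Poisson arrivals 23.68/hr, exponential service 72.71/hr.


ρ = λ/μ = 23.68/72.71 = 0.3257
L = ρ/(1−ρ) = 0.3257/(1 − 0.3257) = 0.3257/0.6743 = 0.4830

Final: 0.4830


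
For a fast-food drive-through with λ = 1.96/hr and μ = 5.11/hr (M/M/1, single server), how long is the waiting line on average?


ρ = 1.96/5.11 = 0.3836
Lq = ρ²/(1−ρ) = 0.1471/0.6164 = 0.2387

Final: 0.2387


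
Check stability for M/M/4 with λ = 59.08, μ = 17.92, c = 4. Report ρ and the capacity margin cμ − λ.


Total capacity cμ = 4·17.92 = 71.68/hr
ρ = λ/(cμ) = 59.08/71.68 = 0.8242
Stable ⇔ ρ < 1: YES
Spare capacity = cμ − λ = 71.68 − 59.08 = 12.60/hr

Final: ρ = 0.8242; stable; margin = 12.60/hr


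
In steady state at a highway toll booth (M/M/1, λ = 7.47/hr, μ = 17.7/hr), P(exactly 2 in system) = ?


ρ = 7.47/17.7 = 0.4220
P_n = (1−ρ)·ρ^n = (1 − 0.4220)·0.4220^2 = 0.5780·0.178113 = 0.102943

Final: 0.102943


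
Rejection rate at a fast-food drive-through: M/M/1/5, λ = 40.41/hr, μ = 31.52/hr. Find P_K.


ρ = λ/μ = 40.41/31.52 = 1.2820
P_K = (1−ρ)ρ^K/(1−ρ^(K+1)) = (-0.2820·3.463484)/(1 − 4.440336)
= -0.976852/-3.440336 = 0.283941

Final: 0.283941


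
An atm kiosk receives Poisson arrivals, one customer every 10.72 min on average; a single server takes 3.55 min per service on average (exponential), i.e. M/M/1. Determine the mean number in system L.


λ = 60/10.72 = 5.5970 /hr
μ = 60/3.55 = 16.9014 /hr
ρ = λ/μ = 5.5970/16.9014 = 0.3312
L = ρ/(1−ρ) = 0.3312/0.6688 = 0.4951

Final: 0.4951


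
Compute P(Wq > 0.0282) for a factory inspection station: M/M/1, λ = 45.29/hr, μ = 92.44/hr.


ρ = 45.29/92.44 = 0.4899
P(Wq > t) = ρ·e^{−(μ−λ)t} = 0.4899·e^{−1.3296}
= 0.4899·0.264575 = 0.129626

Final: 0.129626


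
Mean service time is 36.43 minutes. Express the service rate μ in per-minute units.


μ = 1/(service time) in consistent units.
1 minute = 1 min, so μ = 1/36.43 = 0.02745 per minute

Final: 0.02745 /min


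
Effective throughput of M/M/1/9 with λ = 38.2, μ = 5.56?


ρ = 6.8705; P_K = (1−ρ)ρ^9/(1−ρ^10) = 0.854450
λ_eff = λ(1 − P_K) = 38.2·(1 − 0.854450) = 38.2·0.145550 = 5.5600 /hr

Final: 5.5600 /hr


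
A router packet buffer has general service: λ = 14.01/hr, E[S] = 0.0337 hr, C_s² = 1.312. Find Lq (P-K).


ρ = λ·E[S] = 14.01·0.0337 = 0.4721
Lq = ρ²(1+C_s²)/(2(1−ρ)) = 0.2229·(1+1.312)/(2·0.5279)
= 0.2229·2.3120/1.0557 = 0.48817

Final: 0.48817


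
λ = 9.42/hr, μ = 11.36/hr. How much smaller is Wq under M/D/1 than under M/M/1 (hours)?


ρ = 9.42/11.36 = 0.8292
Wq(M/M/1) = ρ/(μ−λ) = 0.8292/1.94 = 0.42744 hr
Wq(M/D/1) = ρ/(2(μ−λ)) = 0.21372 hr
Savings = 0.42744 − 0.21372 = 0.21372 hr

Final: 0.21372 hr


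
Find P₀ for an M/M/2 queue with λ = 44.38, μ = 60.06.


a = λ/μ = 44.38/60.06 = 0.7389; ρ = a/c = 0.3695
Σ_{k=0}^{1} a^k/k! (terms k=0..1) = 1.00000 + 0.73893 = 1.73893
Tail: a^2/(2!(1−ρ)) = 0.54601/(2·0.6305) = 0.43298
P₀ = 1/(1.73893 + 0.43298) = 1/2.17190 = 0.460426

Final: 0.460426


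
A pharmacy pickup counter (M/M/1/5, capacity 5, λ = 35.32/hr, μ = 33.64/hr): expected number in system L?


ρ = 35.32/33.64 = 1.0499
L = ρ[1 − (K+1)ρ^K + Kρ^(K+1)] / [(1−ρ)(1−ρ^(K+1))]
Numerator: 1.0499·(1 − 6·1.275920 + 5·1.339640) = 0.044812
Denominator: (-0.04994)·(-0.339640) = 0.016962
L = 0.044812/0.016962 = 2.6419

Final: 2.6419


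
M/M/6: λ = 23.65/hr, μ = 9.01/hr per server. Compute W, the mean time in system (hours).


a = 2.6249; ρ = 0.4375; P₀ = 0.071902
Lq = P₀·a^c·ρ/(c!(1−ρ)²) = 0.04516
Wq = Lq/λ = 0.04516/23.65 = 0.001909 hr
W = Wq + 1/μ = 0.001909 + 0.11099 = 0.11290 hr

Final: 0.11290 hr


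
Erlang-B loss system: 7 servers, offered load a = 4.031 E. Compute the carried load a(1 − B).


B(7,4.031) = 0.064338 (Erlang-B)
Carried load = a(1 − B) = 4.031·(1 − 0.064338) = 4.031·0.935662 = 3.7717 E

Final: 3.7717 Erlangs


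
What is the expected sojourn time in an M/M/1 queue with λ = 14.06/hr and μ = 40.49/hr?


W = 1/(μ−λ) = 1/(40.49 − 14.06) = 1/26.43 = 0.03784 hr

Final: 0.03784 hr


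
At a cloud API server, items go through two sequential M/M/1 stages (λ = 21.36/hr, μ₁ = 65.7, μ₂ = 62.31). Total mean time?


Each node sees arrival rate λ = 21.36/hr (tandem ⇒ throughput preserved).
W₁ = 1/(μ₁−λ) = 1/(65.7−21.36) = 0.02255 hr
W₂ = 1/(μ₂−λ) = 1/(62.31−21.36) = 0.02442 hr
W_total = W₁ + W₂ = 0.02255 + 0.02442 = 0.04697 hr

Final: 0.04697 hr


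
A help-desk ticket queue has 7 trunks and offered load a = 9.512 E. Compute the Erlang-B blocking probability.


B(c,a) = (a^c/c!) / Σ_{k=0}^{c} a^k/k!
a^7/7! = 1397.887929
Σ terms (k=0..7): 1.00000 + 9.51200 + 45.23907 + 143.43802 + 341.09561 + 648.90028 + 1028.72324 + 1397.88793 = 3615.796151
B = 1397.887929/3615.796151 = 0.386606

Final: 0.386606


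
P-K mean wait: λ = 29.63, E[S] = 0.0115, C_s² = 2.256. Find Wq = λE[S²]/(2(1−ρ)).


ρ = λ·E[S] = 29.63·0.0115 = 0.3407
E[S²] = E[S]²(1+C_s²) = 0.0115²·(1+2.256) = 0.0004306
Wq = λ·E[S²]/(2(1−ρ)) = 29.63·0.0004306/(2·0.6593) = 0.009677 hr

Final: 0.009677 hr


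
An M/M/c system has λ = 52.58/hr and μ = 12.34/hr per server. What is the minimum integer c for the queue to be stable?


Stability requires cμ > λ ⇔ c > λ/μ.
λ/μ = 52.58/12.34 = 4.2609
Minimum integer c = ⌊4.2609⌋ + 1 = 5
Check: 5·12.34 = 61.70 > 52.58, while 4·12.34 = 49.36 ≤ 52.58

Final: 5 servers


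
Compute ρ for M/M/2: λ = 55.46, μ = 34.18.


ρ = λ/(cμ) = 55.46/(2·34.18) = 55.46/68.36 = 0.8113

Final: 0.8113


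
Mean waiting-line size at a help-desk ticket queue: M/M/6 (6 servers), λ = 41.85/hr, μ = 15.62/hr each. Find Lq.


a = λ/μ = 2.6793; ρ = a/6 = 0.4465
P₀ = 0.068028
Lq = P₀·a^c·ρ / (c!·(1−ρ)²) = 0.068028·369.90193·0.4465/(720·0.30631)
= 0.05095

Final: 0.05095


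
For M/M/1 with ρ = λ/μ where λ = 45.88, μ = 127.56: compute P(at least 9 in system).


ρ = 45.88/127.56 = 0.3597
P(N ≥ n) = ρ^n = 0.3597^9 = 0.0001007

Final: 0.0001007


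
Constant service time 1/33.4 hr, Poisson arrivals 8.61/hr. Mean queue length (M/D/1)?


ρ = 8.61/33.4 = 0.2578
M/D/1: Lq = ρ²/(2(1−ρ)) = 0.06645/(2·0.7422) = 0.04477

Final: 0.04477


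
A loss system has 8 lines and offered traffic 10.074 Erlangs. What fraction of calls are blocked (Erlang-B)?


B(c,a) = (a^c/c!) / Σ_{k=0}^{c} a^k/k!
a^8/8! = 2630.843710
Σ terms (k=0..8): 1.00000 + 10.07400 + 50.74274 + 170.39411 + 429.13758 + 864.62639 + 1451.70771 + 2089.21478 + 2630.84371 = 7697.741014
B = 2630.843710/7697.741014 = 0.341768

Final: 0.341768


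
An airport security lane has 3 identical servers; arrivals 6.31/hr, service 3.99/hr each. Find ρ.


ρ = λ/(cμ) = 6.31/(3·3.99) = 6.31/11.97 = 0.5272

Final: 0.5272


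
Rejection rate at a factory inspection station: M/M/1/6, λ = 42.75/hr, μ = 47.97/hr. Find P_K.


ρ = λ/μ = 42.75/47.97 = 0.8912
P_K = (1−ρ)ρ^K/(1−ρ^(K+1)) = (0.1088·0.500955)/(1 − 0.446442)
= 0.054513/0.553558 = 0.098477

Final: 0.098477


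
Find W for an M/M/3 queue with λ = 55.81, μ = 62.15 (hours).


a = 0.8980; ρ = 0.2993; P₀ = 0.404298
Lq = P₀·a^c·ρ/(c!(1−ρ)²) = 0.02975
Wq = Lq/λ = 0.02975/55.81 = 0.0005331 hr
W = Wq + 1/μ = 0.0005331 + 0.01609 = 0.01662 hr

Final: 0.01662 hr


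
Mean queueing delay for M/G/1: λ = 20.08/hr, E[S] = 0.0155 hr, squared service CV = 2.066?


ρ = λ·E[S] = 20.08·0.0155 = 0.3112
E[S²] = E[S]²(1+C_s²) = 0.0155²·(1+2.066) = 0.0007366
Wq = λ·E[S²]/(2(1−ρ)) = 20.08·0.0007366/(2·0.6888) = 0.01074 hr

Final: 0.01074 hr


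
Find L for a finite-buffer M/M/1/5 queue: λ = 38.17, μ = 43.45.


ρ = 38.17/43.45 = 0.8785
L = ρ[1 − (K+1)ρ^K + Kρ^(K+1)] / [(1−ρ)(1−ρ^(K+1))]
Numerator: 0.8785·(1 − 6·0.523193 + 5·0.459615) = 0.139606
Denominator: (0.1215)·(0.540385) = 0.065667
L = 0.139606/0.065667 = 2.1260

Final: 2.1260


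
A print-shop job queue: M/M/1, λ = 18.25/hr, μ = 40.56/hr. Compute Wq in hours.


ρ = 18.25/40.56 = 0.4500
Wq = ρ/(μ−λ) = 0.4500/(40.56 − 18.25) = 0.4500/22.31 = 0.02017 hr

Final: 0.02017 hr


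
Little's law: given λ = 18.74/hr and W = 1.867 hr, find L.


L = λW = 18.74·1.867 = 34.9876

Final: 34.9876


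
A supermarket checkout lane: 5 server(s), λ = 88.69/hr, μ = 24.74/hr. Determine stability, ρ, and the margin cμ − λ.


Total capacity cμ = 5·24.74 = 123.70/hr
ρ = λ/(cμ) = 88.69/123.70 = 0.7170
Stable ⇔ ρ < 1: YES
Spare capacity = cμ − λ = 123.70 − 88.69 = 35.01/hr

Final: ρ = 0.7170; stable; margin = 35.01/hr


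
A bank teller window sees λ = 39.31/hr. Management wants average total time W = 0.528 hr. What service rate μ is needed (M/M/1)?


W = 1/(μ−λ) ⇒ μ − λ = 1/W = 1/0.528 = 1.8939
μ = λ + 1/W = 39.31 + 1.8939 = 41.2039 per hr

Final: 41.2039 /hr


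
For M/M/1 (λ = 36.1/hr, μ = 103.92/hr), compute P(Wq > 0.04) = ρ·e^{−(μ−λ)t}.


ρ = 36.1/103.92 = 0.3474
P(Wq > t) = ρ·e^{−(μ−λ)t} = 0.3474·e^{−2.7128}
= 0.3474·0.066351 = 0.023049

Final: 0.023049


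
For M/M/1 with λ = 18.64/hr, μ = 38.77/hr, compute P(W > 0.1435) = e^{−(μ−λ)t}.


W ~ Exponential(μ−λ) for M/M/1.
μ − λ = 38.77 − 18.64 = 20.1300
P(W > t) = e^{−(μ−λ)t} = e^{−2.8887} = 0.055651

Final: 0.055651


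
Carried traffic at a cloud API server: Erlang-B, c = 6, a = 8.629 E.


B(6,8.629) = 0.422525 (Erlang-B)
Carried load = a(1 − B) = 8.629·(1 − 0.422525) = 8.629·0.577475 = 4.9830 E

Final: 4.9830 Erlangs


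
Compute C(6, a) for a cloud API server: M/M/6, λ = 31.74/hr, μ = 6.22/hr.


a = λ/μ = 5.1029; ρ = a/6 = 0.8505
P₀ = 0.003811 (from M/M/c formula)
C(c,a) = [a^c/(c!(1−ρ))]·P₀ = [17656.28077/(720·0.1495)]·0.003811
= 164.01145·0.003811 = 0.625124

Final: 0.625124


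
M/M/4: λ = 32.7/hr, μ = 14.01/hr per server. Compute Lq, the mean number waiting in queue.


a = λ/μ = 2.3340; ρ = a/4 = 0.5835
P₀ = 0.089716
Lq = P₀·a^c·ρ / (c!·(1−ρ)²) = 0.089716·29.67826·0.5835/(24·0.17346)
= 0.37320

Final: 0.37320


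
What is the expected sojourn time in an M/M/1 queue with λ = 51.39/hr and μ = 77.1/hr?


W = 1/(μ−λ) = 1/(77.1 − 51.39) = 1/25.71 = 0.03890 hr

Final: 0.03890 hr


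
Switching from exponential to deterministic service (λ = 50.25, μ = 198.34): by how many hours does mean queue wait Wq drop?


ρ = 50.25/198.34 = 0.2534
Wq(M/M/1) = ρ/(μ−λ) = 0.2534/148.09 = 0.001711 hr
Wq(M/D/1) = ρ/(2(μ−λ)) = 0.0008554 hr
Savings = 0.001711 − 0.0008554 = 0.0008554 hr

Final: 0.0008554 hr


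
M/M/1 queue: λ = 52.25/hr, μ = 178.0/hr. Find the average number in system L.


ρ = λ/μ = 52.25/178.0 = 0.2935
L = ρ/(1−ρ) = 0.2935/(1 − 0.2935) = 0.2935/0.7065 = 0.4155

Final: 0.4155


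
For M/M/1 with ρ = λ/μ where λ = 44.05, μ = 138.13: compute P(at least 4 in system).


ρ = 44.05/138.13 = 0.3189
P(N ≥ n) = ρ^n = 0.3189^4 = 0.010343

Final: 0.010343


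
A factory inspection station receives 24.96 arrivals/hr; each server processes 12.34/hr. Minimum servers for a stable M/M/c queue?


Stability requires cμ > λ ⇔ c > λ/μ.
λ/μ = 24.96/12.34 = 2.0227
Minimum integer c = ⌊2.0227⌋ + 1 = 3
Check: 3·12.34 = 37.02 > 24.96, while 2·12.34 = 24.68 ≤ 24.96

Final: 3 servers


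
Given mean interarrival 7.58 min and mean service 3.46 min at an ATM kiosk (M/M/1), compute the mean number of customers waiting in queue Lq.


λ = 60/7.58 = 7.9156 /hr
μ = 60/3.46 = 17.3410 /hr
ρ = λ/μ = 7.9156/17.3410 = 0.4565
Lq = ρ²/(1−ρ) = 0.2084/0.5435 = 0.3833

Final: 0.3833


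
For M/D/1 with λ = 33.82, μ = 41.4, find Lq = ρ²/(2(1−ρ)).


ρ = 33.82/41.4 = 0.8169
M/D/1: Lq = ρ²/(2(1−ρ)) = 0.6673/(2·0.1831) = 1.82242

Final: 1.82242


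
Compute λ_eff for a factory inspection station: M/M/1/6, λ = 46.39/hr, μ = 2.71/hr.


ρ = 17.1181; P_K = (1−ρ)ρ^6/(1−ρ^7) = 0.941582
λ_eff = λ(1 − P_K) = 46.39·(1 − 0.941582) = 46.39·0.058418 = 2.7100 /hr

Final: 2.7100 /hr


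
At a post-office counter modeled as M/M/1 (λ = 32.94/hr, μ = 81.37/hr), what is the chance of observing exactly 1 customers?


ρ = 32.94/81.37 = 0.4048
P_n = (1−ρ)·ρ^n = (1 − 0.4048)·0.4048^1 = 0.5952·0.404818 = 0.240940

Final: 0.240940


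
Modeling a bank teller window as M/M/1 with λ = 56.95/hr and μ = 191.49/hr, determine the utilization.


ρ = λ/μ = 56.95/191.49 = 0.2974

Final: 0.2974


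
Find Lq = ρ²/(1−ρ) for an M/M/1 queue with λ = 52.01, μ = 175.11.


ρ = 52.01/175.11 = 0.2970
Lq = ρ²/(1−ρ) = 0.08822/0.7030 = 0.1255

Final: 0.1255


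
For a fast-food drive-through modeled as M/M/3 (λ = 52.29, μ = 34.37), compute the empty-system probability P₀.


a = λ/μ = 52.29/34.37 = 1.5214; ρ = a/c = 0.5071
Σ_{k=0}^{2} a^k/k! (terms k=0..2) = 1.00000 + 1.52138 + 1.15731 = 3.67869
Tail: a^3/(3!(1−ρ)) = 3.52142/(6·0.4929) = 1.19078
P₀ = 1/(3.67869 + 1.19078) = 1/4.86947 = 0.205361

Final: 0.205361


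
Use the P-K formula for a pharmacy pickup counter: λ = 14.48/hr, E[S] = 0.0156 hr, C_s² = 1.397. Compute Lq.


ρ = λ·E[S] = 14.48·0.0156 = 0.2259
Lq = ρ²(1+C_s²)/(2(1−ρ)) = 0.05103·(1+1.397)/(2·0.7741)
= 0.05103·2.3970/1.5482 = 0.07900

Final: 0.07900


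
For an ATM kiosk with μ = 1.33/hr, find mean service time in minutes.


Mean service time = 1/μ = 1/1.33 hour = 0.75188 hour
In minutes: 0.75188 × 60 = 45.1128 min

Final: 45.1128 min


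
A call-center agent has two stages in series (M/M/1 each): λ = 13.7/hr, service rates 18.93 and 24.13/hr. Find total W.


Each node sees arrival rate λ = 13.7/hr (tandem ⇒ throughput preserved).
W₁ = 1/(μ₁−λ) = 1/(18.93−13.7) = 0.19120 hr
W₂ = 1/(μ₂−λ) = 1/(24.13−13.7) = 0.09588 hr
W_total = W₁ + W₂ = 0.19120 + 0.09588 = 0.28708 hr

Final: 0.28708 hr


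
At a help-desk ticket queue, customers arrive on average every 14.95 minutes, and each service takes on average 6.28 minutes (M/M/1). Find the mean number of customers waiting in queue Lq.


λ = 60/14.95 = 4.0134 /hr
μ = 60/6.28 = 9.5541 /hr
ρ = λ/μ = 4.0134/9.5541 = 0.4201
Lq = ρ²/(1−ρ) = 0.1765/0.5799 = 0.3043

Final: 0.3043


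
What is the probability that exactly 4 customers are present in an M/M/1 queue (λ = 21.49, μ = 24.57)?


ρ = 21.49/24.57 = 0.8746
P_n = (1−ρ)·ρ^n = (1 − 0.8746)·0.8746^4 = 0.1254·0.585228 = 0.073362

Final: 0.073362


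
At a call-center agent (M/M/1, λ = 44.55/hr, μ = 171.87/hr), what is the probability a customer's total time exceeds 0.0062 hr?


W ~ Exponential(μ−λ) for M/M/1.
μ − λ = 171.87 − 44.55 = 127.3200
P(W > t) = e^{−(μ−λ)t} = e^{−0.7894} = 0.454124

Final: 0.454124


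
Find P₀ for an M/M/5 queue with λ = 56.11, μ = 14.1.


a = λ/μ = 56.11/14.1 = 3.9794; ρ = a/c = 0.7959
Σ_{k=0}^{4} a^k/k! (terms k=0..4) = 1.00000 + 3.97943 + 7.91794 + 10.50297 + 10.44897 = 33.84931
Tail: a^5/(5!(1−ρ)) = 997.94310/(120·0.2041) = 40.74299
P₀ = 1/(33.84931 + 40.74299) = 1/74.59230 = 0.013406

Final: 0.013406


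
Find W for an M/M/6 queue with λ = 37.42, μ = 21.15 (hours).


a = 1.7693; ρ = 0.2949; P₀ = 0.170339
Lq = P₀·a^c·ρ/(c!(1−ρ)²) = 0.004304
Wq = Lq/λ = 0.004304/37.42 = 0.0001150 hr
W = Wq + 1/μ = 0.0001150 + 0.04728 = 0.04740 hr

Final: 0.04740 hr


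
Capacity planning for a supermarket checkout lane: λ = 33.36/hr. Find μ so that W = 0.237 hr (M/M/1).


W = 1/(μ−λ) ⇒ μ − λ = 1/W = 1/0.237 = 4.2194
μ = λ + 1/W = 33.36 + 4.2194 = 37.5794 per hr

Final: 37.5794 /hr


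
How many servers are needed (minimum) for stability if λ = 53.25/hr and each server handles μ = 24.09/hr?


Stability requires cμ > λ ⇔ c > λ/μ.
λ/μ = 53.25/24.09 = 2.2105
Minimum integer c = ⌊2.2105⌋ + 1 = 3
Check: 3·24.09 = 72.27 > 53.25, while 2·24.09 = 48.18 ≤ 53.25

Final: 3 servers


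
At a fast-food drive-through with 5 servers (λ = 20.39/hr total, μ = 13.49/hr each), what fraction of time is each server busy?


ρ = λ/(cμ) = 20.39/(5·13.49) = 20.39/67.45 = 0.3023

Final: 0.3023


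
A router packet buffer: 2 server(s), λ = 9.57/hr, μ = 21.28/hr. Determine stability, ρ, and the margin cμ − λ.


Total capacity cμ = 2·21.28 = 42.56/hr
ρ = λ/(cμ) = 9.57/42.56 = 0.2249
Stable ⇔ ρ < 1: YES
Spare capacity = cμ − λ = 42.56 − 9.57 = 32.99/hr

Final: ρ = 0.2249; stable; margin = 32.99/hr


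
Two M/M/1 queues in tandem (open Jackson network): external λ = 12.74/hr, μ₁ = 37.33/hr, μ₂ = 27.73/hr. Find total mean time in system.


Each node sees arrival rate λ = 12.74/hr (tandem ⇒ throughput preserved).
W₁ = 1/(μ₁−λ) = 1/(37.33−12.74) = 0.04067 hr
W₂ = 1/(μ₂−λ) = 1/(27.73−12.74) = 0.06671 hr
W_total = W₁ + W₂ = 0.04067 + 0.06671 = 0.10738 hr

Final: 0.10738 hr


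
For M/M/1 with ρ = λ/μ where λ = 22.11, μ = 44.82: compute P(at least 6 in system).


ρ = 22.11/44.82 = 0.4933
P(N ≥ n) = ρ^n = 0.4933^6 = 0.014411

Final: 0.014411


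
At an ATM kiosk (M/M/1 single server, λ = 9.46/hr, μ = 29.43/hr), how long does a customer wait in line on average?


ρ = 9.46/29.43 = 0.3214
Wq = ρ/(μ−λ) = 0.3214/(29.43 − 9.46) = 0.3214/19.97 = 0.01610 hr

Final: 0.01610 hr


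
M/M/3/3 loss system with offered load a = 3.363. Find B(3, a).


B(c,a) = (a^c/c!) / Σ_{k=0}^{c} a^k/k!
a^3/3! = 6.339126
Σ terms (k=0..3): 1.00000 + 3.36300 + 5.65488 + 6.33913 = 16.357010
B = 6.339126/16.357010 = 0.387548

Final: 0.387548


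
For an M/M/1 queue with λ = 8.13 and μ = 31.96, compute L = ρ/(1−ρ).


ρ = λ/μ = 8.13/31.96 = 0.2544
L = ρ/(1−ρ) = 0.2544/(1 − 0.2544) = 0.2544/0.7456 = 0.3412

Final: 0.3412


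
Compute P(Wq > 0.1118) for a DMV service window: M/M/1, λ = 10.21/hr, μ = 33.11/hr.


ρ = 10.21/33.11 = 0.3084
P(Wq > t) = ρ·e^{−(μ−λ)t} = 0.3084·e^{−2.5602}
= 0.3084·0.077288 = 0.023833

Final: 0.023833


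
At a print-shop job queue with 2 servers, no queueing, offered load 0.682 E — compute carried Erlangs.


B(2,0.682) = 0.121470 (Erlang-B)
Carried load = a(1 − B) = 0.682·(1 − 0.121470) = 0.682·0.878530 = 0.5992 E

Final: 0.5992 Erlangs


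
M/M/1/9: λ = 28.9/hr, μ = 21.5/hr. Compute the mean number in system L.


ρ = 28.9/21.5 = 1.3442
L = ρ[1 − (K+1)ρ^K + Kρ^(K+1)] / [(1−ρ)(1−ρ^(K+1))]
Numerator: 1.3442·(1 − 10·14.326313 + 9·19.257230) = 41.739586
Denominator: (-0.3442)·(-18.257230) = 6.283884
L = 41.739586/6.283884 = 6.6423

Final: 6.6423


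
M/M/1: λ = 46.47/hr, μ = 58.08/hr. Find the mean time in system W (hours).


W = 1/(μ−λ) = 1/(58.08 − 46.47) = 1/11.61 = 0.08613 hr

Final: 0.08613 hr


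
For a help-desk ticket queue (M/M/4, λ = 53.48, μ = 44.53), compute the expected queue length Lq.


a = λ/μ = 1.2010; ρ = a/4 = 0.3002
P₀ = 0.299871
Lq = P₀·a^c·ρ / (c!·(1−ρ)²) = 0.299871·2.08044·0.3002/(24·0.48965)
= 0.01594

Final: 0.01594


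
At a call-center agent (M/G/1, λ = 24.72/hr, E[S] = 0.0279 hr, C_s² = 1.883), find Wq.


ρ = λ·E[S] = 24.72·0.0279 = 0.6897
E[S²] = E[S]²(1+C_s²) = 0.0279²·(1+1.883) = 0.002244
Wq = λ·E[S²]/(2(1−ρ)) = 24.72·0.002244/(2·0.3103) = 0.08939 hr

Final: 0.08939 hr


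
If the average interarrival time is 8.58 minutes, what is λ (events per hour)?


λ = 1/(interarrival time) in consistent units.
1 hour = 60 min, so λ = 60/8.58 = 6.9930 per hour

Final: 6.9930 /hr


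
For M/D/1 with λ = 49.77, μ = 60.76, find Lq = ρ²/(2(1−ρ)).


ρ = 49.77/60.76 = 0.8191
M/D/1: Lq = ρ²/(2(1−ρ)) = 0.6710/(2·0.1809) = 1.85477

Final: 1.85477


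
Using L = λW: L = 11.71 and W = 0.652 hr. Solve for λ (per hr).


λ = L/W = 11.71/0.652 = 17.9601 /hr

Final: 17.9601 /hr


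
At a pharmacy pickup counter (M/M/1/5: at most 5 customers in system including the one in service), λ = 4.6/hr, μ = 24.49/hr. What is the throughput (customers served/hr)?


ρ = 0.1878; P_K = (1−ρ)ρ^5/(1−ρ^6) = 0.0001899
λ_eff = λ(1 − P_K) = 4.6·(1 − 0.0001899) = 4.6·0.999810 = 4.5991 /hr

Final: 4.5991 /hr


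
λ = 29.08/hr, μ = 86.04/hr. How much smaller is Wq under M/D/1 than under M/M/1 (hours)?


ρ = 29.08/86.04 = 0.3380
Wq(M/M/1) = ρ/(μ−λ) = 0.3380/56.96 = 0.005934 hr
Wq(M/D/1) = ρ/(2(μ−λ)) = 0.002967 hr
Savings = 0.005934 − 0.002967 = 0.002967 hr

Final: 0.002967 hr


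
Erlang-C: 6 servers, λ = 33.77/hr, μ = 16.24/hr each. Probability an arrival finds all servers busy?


a = λ/μ = 2.0794; ρ = a/6 = 0.3466
P₀ = 0.124767 (from M/M/c formula)
C(c,a) = [a^c/(c!(1−ρ))]·P₀ = [80.84817/(720·0.6534)]·0.124767
= 0.17185·0.124767 = 0.021441

Final: 0.021441


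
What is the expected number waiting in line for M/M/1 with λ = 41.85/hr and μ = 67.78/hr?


ρ = 41.85/67.78 = 0.6174
Lq = ρ²/(1−ρ) = 0.3812/0.3826 = 0.9965

Final: 0.9965


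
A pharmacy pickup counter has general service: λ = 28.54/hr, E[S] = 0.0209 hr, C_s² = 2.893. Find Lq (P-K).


ρ = λ·E[S] = 28.54·0.0209 = 0.5965
Lq = ρ²(1+C_s²)/(2(1−ρ)) = 0.3558·(1+2.893)/(2·0.4035)
= 0.3558·3.8930/0.8070 = 1.71631

Final: 1.71631


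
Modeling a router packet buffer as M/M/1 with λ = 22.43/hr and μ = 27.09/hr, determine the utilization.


ρ = λ/μ = 22.43/27.09 = 0.8280

Final: 0.8280


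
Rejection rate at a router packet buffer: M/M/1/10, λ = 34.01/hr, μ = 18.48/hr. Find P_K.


ρ = λ/μ = 34.01/18.48 = 1.8404
P_K = (1−ρ)ρ^K/(1−ρ^(K+1)) = (-0.8404·445.704122)/(1 − 820.259588)
= -374.555466/-819.259588 = 0.457188

Final: 0.457188


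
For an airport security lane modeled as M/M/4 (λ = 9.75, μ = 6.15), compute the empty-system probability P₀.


a = λ/μ = 9.75/6.15 = 1.5854; ρ = a/c = 0.3963
Σ_{k=0}^{3} a^k/k! (terms k=0..3) = 1.00000 + 1.58537 + 1.25669 + 0.66411 = 4.50616
Tail: a^4/(4!(1−ρ)) = 6.31710/(24·0.6037) = 0.43603
P₀ = 1/(4.50616 + 0.43603) = 1/4.94219 = 0.202339

Final: 0.202339


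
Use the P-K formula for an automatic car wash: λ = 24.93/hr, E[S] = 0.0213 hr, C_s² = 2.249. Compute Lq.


ρ = λ·E[S] = 24.93·0.0213 = 0.5310
Lq = ρ²(1+C_s²)/(2(1−ρ)) = 0.2820·(1+2.249)/(2·0.4690)
= 0.2820·3.2490/0.9380 = 0.97670

Final: 0.97670


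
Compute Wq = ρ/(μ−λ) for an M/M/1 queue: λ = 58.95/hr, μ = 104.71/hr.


ρ = 58.95/104.71 = 0.5630
Wq = ρ/(μ−λ) = 0.5630/(104.71 − 58.95) = 0.5630/45.76 = 0.01230 hr

Final: 0.01230 hr


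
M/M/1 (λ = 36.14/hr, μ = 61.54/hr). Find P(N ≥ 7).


ρ = 36.14/61.54 = 0.5873
P(N ≥ n) = ρ^n = 0.5873^7 = 0.024089

Final: 0.024089


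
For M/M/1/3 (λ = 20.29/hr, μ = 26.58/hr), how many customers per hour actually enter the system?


ρ = 0.7634; P_K = (1−ρ)ρ^3/(1−ρ^4) = 0.159382
λ_eff = λ(1 − P_K) = 20.29·(1 − 0.159382) = 20.29·0.840618 = 17.0561 /hr

Final: 17.0561 /hr


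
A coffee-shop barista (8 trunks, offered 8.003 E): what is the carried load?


B(8,8.003) = 0.235737 (Erlang-B)
Carried load = a(1 − B) = 8.003·(1 − 0.235737) = 8.003·0.764263 = 6.1164 E

Final: 6.1164 Erlangs


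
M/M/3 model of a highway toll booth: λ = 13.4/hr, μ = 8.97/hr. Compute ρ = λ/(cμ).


ρ = λ/(cμ) = 13.4/(3·8.97) = 13.4/26.91 = 0.4980

Final: 0.4980


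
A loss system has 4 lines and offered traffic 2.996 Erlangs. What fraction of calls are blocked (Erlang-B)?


B(c,a) = (a^c/c!) / Σ_{k=0}^{c} a^k/k!
a^4/4! = 3.357036
Σ terms (k=0..4): 1.00000 + 2.99600 + 4.48801 + 4.48202 + 3.35704 = 16.323068
B = 3.357036/16.323068 = 0.205662

Final: 0.205662


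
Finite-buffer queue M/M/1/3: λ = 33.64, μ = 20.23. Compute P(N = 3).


ρ = λ/μ = 33.64/20.23 = 1.6629
P_K = (1−ρ)ρ^K/(1−ρ^(K+1)) = (-0.6629·4.598120)/(1 − 7.646108)
= -3.047988/-6.646108 = 0.458612

Final: 0.458612


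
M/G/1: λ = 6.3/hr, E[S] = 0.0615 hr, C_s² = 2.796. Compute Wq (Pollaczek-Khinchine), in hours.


ρ = λ·E[S] = 6.3·0.0615 = 0.3874
E[S²] = E[S]²(1+C_s²) = 0.0615²·(1+2.796) = 0.014357
Wq = λ·E[S²]/(2(1−ρ)) = 6.3·0.014357/(2·0.6126) = 0.07383 hr

Final: 0.07383 hr


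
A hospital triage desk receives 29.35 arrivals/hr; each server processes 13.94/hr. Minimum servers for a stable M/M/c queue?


Stability requires cμ > λ ⇔ c > λ/μ.
λ/μ = 29.35/13.94 = 2.1055
Minimum integer c = ⌊2.1055⌋ + 1 = 3
Check: 3·13.94 = 41.82 > 29.35, while 2·13.94 = 27.88 ≤ 29.35

Final: 3 servers


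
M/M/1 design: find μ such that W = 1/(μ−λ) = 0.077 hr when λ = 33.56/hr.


W = 1/(μ−λ) ⇒ μ − λ = 1/W = 1/0.077 = 12.9870
μ = λ + 1/W = 33.56 + 12.9870 = 46.5470 per hr

Final: 46.5470 /hr


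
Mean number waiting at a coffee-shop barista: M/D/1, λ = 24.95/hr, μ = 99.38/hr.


ρ = 24.95/99.38 = 0.2511
M/D/1: Lq = ρ²/(2(1−ρ)) = 0.06303/(2·0.7489) = 0.04208

Final: 0.04208


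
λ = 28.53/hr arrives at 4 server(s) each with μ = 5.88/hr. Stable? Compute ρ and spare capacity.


Total capacity cμ = 4·5.88 = 23.52/hr
ρ = λ/(cμ) = 28.53/23.52 = 1.2130
Stable ⇔ ρ < 1: NO
Spare capacity = cμ − λ = 23.52 − 28.53 = -5.01/hr

Final: ρ = 1.2130; unstable; margin = -5.01/hr


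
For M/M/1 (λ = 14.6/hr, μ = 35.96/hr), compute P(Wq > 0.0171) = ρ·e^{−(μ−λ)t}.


ρ = 14.6/35.96 = 0.4060
P(Wq > t) = ρ·e^{−(μ−λ)t} = 0.4060·e^{−0.3653}
= 0.4060·0.694019 = 0.281776

Final: 0.281776


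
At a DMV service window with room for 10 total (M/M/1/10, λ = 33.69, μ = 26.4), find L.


ρ = 33.69/26.4 = 1.2761
L = ρ[1 − (K+1)ρ^K + Kρ^(K+1)] / [(1−ρ)(1−ρ^(K+1))]
Numerator: 1.2761·(1 − 11·11.454360 + 10·14.617326) = 27.022562
Denominator: (-0.2761)·(-13.617326) = 3.760239
L = 27.022562/3.760239 = 7.1864

Final: 7.1864


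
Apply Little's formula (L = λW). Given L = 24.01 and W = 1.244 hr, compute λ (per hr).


λ = L/W = 24.01/1.244 = 19.3006 /hr

Final: 19.3006 /hr


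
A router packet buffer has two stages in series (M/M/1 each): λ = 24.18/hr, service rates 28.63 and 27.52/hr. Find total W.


Each node sees arrival rate λ = 24.18/hr (tandem ⇒ throughput preserved).
W₁ = 1/(μ₁−λ) = 1/(28.63−24.18) = 0.22472 hr
W₂ = 1/(μ₂−λ) = 1/(27.52−24.18) = 0.29940 hr
W_total = W₁ + W₂ = 0.22472 + 0.29940 = 0.52412 hr

Final: 0.52412 hr


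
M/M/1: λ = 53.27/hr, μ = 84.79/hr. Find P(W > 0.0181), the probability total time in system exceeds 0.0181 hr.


W ~ Exponential(μ−λ) for M/M/1.
μ − λ = 84.79 − 53.27 = 31.5200
P(W > t) = e^{−(μ−λ)t} = e^{−0.5705} = 0.565236

Final: 0.565236


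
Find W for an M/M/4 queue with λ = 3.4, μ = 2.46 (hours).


a = 1.3821; ρ = 0.3455; P₀ = 0.249403
Lq = P₀·a^c·ρ/(c!(1−ρ)²) = 0.03059
Wq = Lq/λ = 0.03059/3.4 = 0.008997 hr
W = Wq + 1/μ = 0.008997 + 0.40650 = 0.41550 hr

Final: 0.41550 hr


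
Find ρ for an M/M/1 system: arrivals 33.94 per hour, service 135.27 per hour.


ρ = λ/μ = 33.94/135.27 = 0.2509

Final: 0.2509


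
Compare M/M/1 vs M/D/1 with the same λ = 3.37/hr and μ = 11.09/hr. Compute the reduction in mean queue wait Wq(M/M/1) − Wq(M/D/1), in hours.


ρ = 3.37/11.09 = 0.3039
Wq(M/M/1) = ρ/(μ−λ) = 0.3039/7.72 = 0.03936 hr
Wq(M/D/1) = ρ/(2(μ−λ)) = 0.01968 hr
Savings = 0.03936 − 0.01968 = 0.01968 hr

Final: 0.01968 hr


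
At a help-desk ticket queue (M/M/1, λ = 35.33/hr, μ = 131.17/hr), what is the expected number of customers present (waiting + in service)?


ρ = λ/μ = 35.33/131.17 = 0.2693
L = ρ/(1−ρ) = 0.2693/(1 − 0.2693) = 0.2693/0.7307 = 0.3686

Final: 0.3686


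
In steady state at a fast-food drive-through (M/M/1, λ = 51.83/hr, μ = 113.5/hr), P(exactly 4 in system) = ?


ρ = 51.83/113.5 = 0.4567
P_n = (1−ρ)·ρ^n = (1 − 0.4567)·0.4567^4 = 0.5433·0.043485 = 0.023628

Final: 0.023628


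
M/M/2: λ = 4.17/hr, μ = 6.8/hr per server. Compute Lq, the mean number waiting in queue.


a = λ/μ = 0.6132; ρ = a/2 = 0.3066
P₀ = 0.530670
Lq = P₀·a^c·ρ / (c!·(1−ρ)²) = 0.530670·0.37606·0.3066/(2·0.48078)
= 0.06364

Final: 0.06364


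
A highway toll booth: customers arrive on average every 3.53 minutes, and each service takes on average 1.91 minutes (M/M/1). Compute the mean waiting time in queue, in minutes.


λ = 60/3.53 = 16.9972 /hr
μ = 60/1.91 = 31.4136 /hr
ρ = λ/μ = 16.9972/31.4136 = 0.5411
Wq = ρ/(μ−λ) = 0.5411/(31.4136−16.9972) = 0.03753 hr
In minutes: 0.03753·60 = 2.252 min

Final: 2.252 min


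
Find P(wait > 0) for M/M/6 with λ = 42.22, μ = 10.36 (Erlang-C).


a = λ/μ = 4.0753; ρ = a/6 = 0.6792
P₀ = 0.015301 (from M/M/c formula)
C(c,a) = [a^c/(c!(1−ρ))]·P₀ = [4580.90032/(720·0.3208)]·0.015301
= 19.83372·0.015301 = 0.303484

Final: 0.303484


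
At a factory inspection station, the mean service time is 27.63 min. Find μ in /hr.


μ = 1/(service time) in consistent units.
1 hour = 60 min, so μ = 60/27.63 = 2.1716 per hour

Final: 2.1716 /hr


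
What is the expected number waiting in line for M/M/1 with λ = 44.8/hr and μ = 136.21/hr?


ρ = 44.8/136.21 = 0.3289
Lq = ρ²/(1−ρ) = 0.1082/0.6711 = 0.1612

Final: 0.1612


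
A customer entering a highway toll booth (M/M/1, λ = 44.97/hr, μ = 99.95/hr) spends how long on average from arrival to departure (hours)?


W = 1/(μ−λ) = 1/(99.95 − 44.97) = 1/54.98 = 0.01819 hr

Final: 0.01819 hr


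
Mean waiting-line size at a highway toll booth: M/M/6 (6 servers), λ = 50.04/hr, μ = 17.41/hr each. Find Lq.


a = λ/μ = 2.8742; ρ = a/6 = 0.4790
P₀ = 0.055731
Lq = P₀·a^c·ρ / (c!·(1−ρ)²) = 0.055731·563.78197·0.4790/(720·0.27140)
= 0.07702

Final: 0.07702


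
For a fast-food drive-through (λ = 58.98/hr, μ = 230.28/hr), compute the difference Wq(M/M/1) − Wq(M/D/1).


ρ = 58.98/230.28 = 0.2561
Wq(M/M/1) = ρ/(μ−λ) = 0.2561/171.30 = 0.001495 hr
Wq(M/D/1) = ρ/(2(μ−λ)) = 0.0007476 hr
Savings = 0.001495 − 0.0007476 = 0.0007476 hr

Final: 0.0007476 hr


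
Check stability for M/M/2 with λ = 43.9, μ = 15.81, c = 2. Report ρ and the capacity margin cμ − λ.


Total capacity cμ = 2·15.81 = 31.62/hr
ρ = λ/(cμ) = 43.9/31.62 = 1.3884
Stable ⇔ ρ < 1: NO
Spare capacity = cμ − λ = 31.62 − 43.9 = -12.28/hr

Final: ρ = 1.3884; unstable; margin = -12.28/hr


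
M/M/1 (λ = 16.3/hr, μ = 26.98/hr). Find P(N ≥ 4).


ρ = 16.3/26.98 = 0.6042
P(N ≥ n) = ρ^n = 0.6042^4 = 0.133224

Final: 0.133224


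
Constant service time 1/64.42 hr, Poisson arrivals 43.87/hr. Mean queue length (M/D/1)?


ρ = 43.87/64.42 = 0.6810
M/D/1: Lq = ρ²/(2(1−ρ)) = 0.4638/(2·0.3190) = 0.72690

Final: 0.72690


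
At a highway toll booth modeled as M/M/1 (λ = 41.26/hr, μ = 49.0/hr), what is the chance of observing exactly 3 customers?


ρ = 41.26/49.0 = 0.8420
P_n = (1−ρ)·ρ^n = (1 − 0.8420)·0.8420^3 = 0.1580·0.597035 = 0.094307

Final: 0.094307


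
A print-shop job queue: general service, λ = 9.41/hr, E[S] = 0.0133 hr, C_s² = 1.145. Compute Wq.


ρ = λ·E[S] = 9.41·0.0133 = 0.1252
E[S²] = E[S]²(1+C_s²) = 0.0133²·(1+1.145) = 0.0003794
Wq = λ·E[S²]/(2(1−ρ)) = 9.41·0.0003794/(2·0.8748) = 0.002041 hr

Final: 0.002041 hr


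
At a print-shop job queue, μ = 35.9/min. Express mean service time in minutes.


Mean service time = 1/μ = 1/35.9 minute = 0.02786 minute
In minutes: 0.02786 × 1 = 0.02786 min

Final: 0.02786 min


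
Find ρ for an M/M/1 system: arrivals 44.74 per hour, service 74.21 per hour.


ρ = λ/μ = 44.74/74.21 = 0.6029

Final: 0.6029


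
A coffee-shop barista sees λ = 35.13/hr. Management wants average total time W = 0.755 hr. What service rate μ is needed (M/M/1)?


W = 1/(μ−λ) ⇒ μ − λ = 1/W = 1/0.755 = 1.3245
μ = λ + 1/W = 35.13 + 1.3245 = 36.4545 per hr

Final: 36.4545 /hr


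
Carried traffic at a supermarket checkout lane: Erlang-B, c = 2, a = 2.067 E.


B(2,2.067) = 0.410560 (Erlang-B)
Carried load = a(1 − B) = 2.067·(1 − 0.410560) = 2.067·0.589440 = 1.2184 E

Final: 1.2184 Erlangs


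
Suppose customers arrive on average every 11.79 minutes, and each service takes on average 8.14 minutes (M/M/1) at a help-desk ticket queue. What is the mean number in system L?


λ = 60/11.79 = 5.0891 /hr
μ = 60/8.14 = 7.3710 /hr
ρ = λ/μ = 5.0891/7.3710 = 0.6904
L = ρ/(1−ρ) = 0.6904/0.3096 = 2.2301

Final: 2.2301


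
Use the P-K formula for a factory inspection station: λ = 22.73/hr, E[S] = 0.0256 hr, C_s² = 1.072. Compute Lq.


ρ = λ·E[S] = 22.73·0.0256 = 0.5819
Lq = ρ²(1+C_s²)/(2(1−ρ)) = 0.3386·(1+1.072)/(2·0.4181)
= 0.3386·2.0720/0.8362 = 0.83897

Final: 0.83897


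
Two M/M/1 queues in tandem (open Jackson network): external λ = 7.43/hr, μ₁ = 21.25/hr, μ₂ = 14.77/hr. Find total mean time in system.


Each node sees arrival rate λ = 7.43/hr (tandem ⇒ throughput preserved).
W₁ = 1/(μ₁−λ) = 1/(21.25−7.43) = 0.07236 hr
W₂ = 1/(μ₂−λ) = 1/(14.77−7.43) = 0.13624 hr
W_total = W₁ + W₂ = 0.07236 + 0.13624 = 0.20860 hr

Final: 0.20860 hr


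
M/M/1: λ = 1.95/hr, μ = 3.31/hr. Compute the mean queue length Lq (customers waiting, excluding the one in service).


ρ = 1.95/3.31 = 0.5891
Lq = ρ²/(1−ρ) = 0.3471/0.4109 = 0.8447

Final: 0.8447


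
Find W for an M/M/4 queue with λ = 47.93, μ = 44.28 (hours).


a = 1.0824; ρ = 0.2706; P₀ = 0.338061
Lq = P₀·a^c·ρ/(c!(1−ρ)²) = 0.009836
Wq = Lq/λ = 0.009836/47.93 = 0.0002052 hr
W = Wq + 1/μ = 0.0002052 + 0.02258 = 0.02279 hr

Final: 0.02279 hr


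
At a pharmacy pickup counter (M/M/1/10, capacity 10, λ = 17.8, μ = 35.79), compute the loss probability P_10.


ρ = λ/μ = 17.8/35.79 = 0.4973
P_K = (1−ρ)ρ^K/(1−ρ^(K+1)) = (0.5027·0.0009259)/(1 − 0.0004605)
= 0.0004654/0.999539 = 0.0004656

Final: 0.0004656


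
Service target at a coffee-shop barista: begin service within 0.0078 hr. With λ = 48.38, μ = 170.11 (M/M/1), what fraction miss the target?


ρ = 48.38/170.11 = 0.2844
P(Wq > t) = ρ·e^{−(μ−λ)t} = 0.2844·e^{−0.9495}
= 0.2844·0.386937 = 0.110046

Final: 0.110046


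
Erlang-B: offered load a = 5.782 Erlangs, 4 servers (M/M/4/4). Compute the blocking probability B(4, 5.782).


B(c,a) = (a^c/c!) / Σ_{k=0}^{c} a^k/k!
a^4/4! = 46.569450
Σ terms (k=0..4): 1.00000 + 5.78200 + 16.71576 + 32.21685 + 46.56945 = 102.284057
B = 46.569450/102.284057 = 0.455295

Final: 0.455295


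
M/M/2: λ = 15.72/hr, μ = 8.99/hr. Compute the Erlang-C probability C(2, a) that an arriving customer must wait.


a = λ/μ = 1.7486; ρ = a/2 = 0.8743
P₀ = 0.067062 (from M/M/c formula)
C(c,a) = [a^c/(c!(1−ρ))]·P₀ = [3.05764/(2·0.1257)]·0.067062
= 12.16289·0.067062 = 0.815672

Final: 0.815672


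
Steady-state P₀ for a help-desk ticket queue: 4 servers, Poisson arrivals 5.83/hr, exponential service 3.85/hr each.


a = λ/μ = 5.83/3.85 = 1.5143; ρ = a/c = 0.3786
Σ_{k=0}^{3} a^k/k! (terms k=0..3) = 1.00000 + 1.51429 + 1.14653 + 0.57872 = 4.23954
Tail: a^4/(4!(1−ρ)) = 5.25813/(24·0.6214) = 0.35256
P₀ = 1/(4.23954 + 0.35256) = 1/4.59210 = 0.217765

Final: 0.217765


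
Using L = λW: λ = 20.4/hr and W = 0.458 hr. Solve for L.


L = λW = 20.4·0.458 = 9.3432

Final: 9.3432


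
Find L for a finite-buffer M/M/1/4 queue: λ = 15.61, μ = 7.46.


ρ = 15.61/7.46 = 2.0925
L = ρ[1 − (K+1)ρ^K + Kρ^(K+1)] / [(1−ρ)(1−ρ^(K+1))]
Numerator: 2.0925·(1 − 5·19.171509 + 4·40.116255) = 137.283195
Denominator: (-1.0925)·(-39.116255) = 42.734246
L = 137.283195/42.734246 = 3.2125

Final: 3.2125


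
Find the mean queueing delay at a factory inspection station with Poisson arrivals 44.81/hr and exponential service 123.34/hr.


ρ = 44.81/123.34 = 0.3633
Wq = ρ/(μ−λ) = 0.3633/(123.34 − 44.81) = 0.3633/78.53 = 0.004626 hr

Final: 0.004626 hr


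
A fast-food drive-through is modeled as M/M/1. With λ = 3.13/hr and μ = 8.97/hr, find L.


ρ = λ/μ = 3.13/8.97 = 0.3489
L = ρ/(1−ρ) = 0.3489/(1 − 0.3489) = 0.3489/0.6511 = 0.5360

Final: 0.5360


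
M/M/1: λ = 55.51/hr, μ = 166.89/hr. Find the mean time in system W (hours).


W = 1/(μ−λ) = 1/(166.89 − 55.51) = 1/111.38 = 0.008978 hr

Final: 0.008978 hr
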